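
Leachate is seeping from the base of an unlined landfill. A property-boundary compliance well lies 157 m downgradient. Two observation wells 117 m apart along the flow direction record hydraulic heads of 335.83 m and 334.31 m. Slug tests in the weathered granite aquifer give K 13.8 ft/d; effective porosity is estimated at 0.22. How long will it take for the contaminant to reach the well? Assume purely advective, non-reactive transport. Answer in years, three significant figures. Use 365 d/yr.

Hydraulic gradient i = (335.83 − 334.31) / 117 = 1.52 / 117 = 0.01299
K = 13.8 ft/d × 0.3048 = 4.206 m/d
Darcy flux q = K·i = 4.206 × 0.01299 = 0.05465 m/d
v_s = q/n_e = 0.05465/0.22 = 0.2484 m/d
t = L / v = 157 / 0.2484 = 632.1 d
   = 632.1 / 365 = 1.73 yr

1.73 years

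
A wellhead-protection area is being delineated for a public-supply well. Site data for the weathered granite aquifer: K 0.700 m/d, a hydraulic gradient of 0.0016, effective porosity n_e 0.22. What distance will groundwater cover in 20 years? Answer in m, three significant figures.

Specific discharge q = 0.700 × 0.0016 = 0.001120 m/d
Average linear velocity = 0.001120 / 0.22 = 0.005091 m/d
T = 20 yr × 365 = 7300 d
L = v × T = 0.005091 × 7300 = 37.16 m

37.2 m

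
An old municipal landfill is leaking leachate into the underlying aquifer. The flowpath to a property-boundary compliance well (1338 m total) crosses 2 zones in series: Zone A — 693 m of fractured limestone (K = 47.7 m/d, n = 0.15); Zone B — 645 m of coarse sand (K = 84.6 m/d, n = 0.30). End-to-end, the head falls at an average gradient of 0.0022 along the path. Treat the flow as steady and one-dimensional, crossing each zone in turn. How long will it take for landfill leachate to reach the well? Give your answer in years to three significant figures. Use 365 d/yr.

Continuity: the same q passes through each zone, so ΔH = q·Σ(L_j/K_j) — the zones act as resistances in series.
Σ(L/K) = 693/47.7 + 645/84.6 = 14.53 + 7.624 = 22.15 d
K_eq = L_total / Σ(L/K) = 1338 / 22.15 = 60.40 m/d
q = K_eq · i = 60.40 × 0.0022 = 0.1329 m/d (same in every zone)
Zone A: v = q/n = 0.1329/0.15 = 0.8859 m/d → t_A = 693/0.8859 = 782.3 d
Zone B: v = q/n = 0.1329/0.30 = 0.4429 m/d → t_B = 645/0.4429 = 1456 d
Total t = 782.3 + 1456 = 2238 d
   = 2238 / 365 = 6.13 yr

6.13 years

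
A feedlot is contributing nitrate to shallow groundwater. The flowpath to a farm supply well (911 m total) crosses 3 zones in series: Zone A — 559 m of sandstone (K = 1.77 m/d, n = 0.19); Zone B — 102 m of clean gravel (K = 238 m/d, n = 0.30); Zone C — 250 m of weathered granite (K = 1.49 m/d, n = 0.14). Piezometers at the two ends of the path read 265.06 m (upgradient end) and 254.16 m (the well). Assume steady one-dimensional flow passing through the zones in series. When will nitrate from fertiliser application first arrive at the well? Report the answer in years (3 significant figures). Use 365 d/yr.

20.9 years

Total head drop ΔH = 265.06 − 254.16 = 10.90 m
Continuity: the same q passes through each zone, so ΔH = q·Σ(L_j/K_j) — the zones act as resistances in series.
Σ(L/K) = 559/1.77 + 102/238 + 250/1.49 = 315.8 + 0.4286 + 167.8 = 484.0 d
q = ΔH / Σ(L/K) = 10.90 / 484.0 = 0.02252 m/d (same in every zone)
Zone A: v = q/n = 0.02252/0.19 = 0.1185 m/d → t_A = 559/0.1185 = 4716 d
Zone B: v = q/n = 0.02252/0.30 = 0.07506 m/d → t_B = 102/0.07506 = 1359 d
Zone C: v = q/n = 0.02252/0.14 = 0.1609 m/d → t_C = 250/0.1609 = 1554 d
Total t = 4716 + 1359 + 1554 = 7630 d
   = 7630 / 365 = 20.9 yr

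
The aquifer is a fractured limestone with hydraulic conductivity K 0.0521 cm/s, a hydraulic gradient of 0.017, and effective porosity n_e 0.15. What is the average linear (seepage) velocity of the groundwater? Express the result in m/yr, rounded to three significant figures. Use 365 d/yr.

1860 m/yr

K = 0.0521 cm/s × 864 = 45.01 m/d
Specific discharge q = 45.01 × 0.017 = 0.7652 m/d
v_s = q/n_e = 0.7652/0.15 = 5.102 m/d
   = 5.102 × 365 = 1860 m/yr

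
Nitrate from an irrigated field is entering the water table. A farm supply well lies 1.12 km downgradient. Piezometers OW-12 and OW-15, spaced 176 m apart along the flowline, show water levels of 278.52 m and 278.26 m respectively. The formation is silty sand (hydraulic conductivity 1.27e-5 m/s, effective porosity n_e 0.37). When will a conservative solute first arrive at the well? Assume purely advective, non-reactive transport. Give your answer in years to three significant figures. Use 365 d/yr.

700 years

Hydraulic gradient i = (278.52 − 278.26) / 176 = 0.26 / 176 = 0.001477
K = 1.27e-5 m/s × 86400 s/d = 1.097 m/d
q = Ki = 1.097 × 0.001477 = 0.001621 m/d
v_s = q/n_e = 0.001621/0.37 = 0.004381 m/d
L = 1.12 km = 1120 m
t = L / v = 1120 / 0.004381 = 255600 d
   = 255600 / 365 = 700 yr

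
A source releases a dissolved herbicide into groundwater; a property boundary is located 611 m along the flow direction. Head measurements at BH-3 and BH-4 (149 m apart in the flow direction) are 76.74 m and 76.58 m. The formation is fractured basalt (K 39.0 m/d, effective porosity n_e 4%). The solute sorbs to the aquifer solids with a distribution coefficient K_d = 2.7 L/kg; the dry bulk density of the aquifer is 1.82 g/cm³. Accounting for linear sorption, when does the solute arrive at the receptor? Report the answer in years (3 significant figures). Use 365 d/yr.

Hydraulic gradient i = (76.74 − 76.58) / 149 = 0.16 / 149 = 0.001074
Specific discharge q = 39.0 × 0.001074 = 0.04188 m/d
v_s = q/n_e = 0.04188/0.04 = 1.047 m/d
Retardation R = 1 + ρ_b·K_d/n = 1 + 1.82×2.7/0.04 = 123.9
Contaminant velocity v_c = v/R = 1.047/123.9 = 0.008454 m/d
t = L/v_c = 611/0.008454 = 72280 d
   = 72280/365 = 198 yr

198 years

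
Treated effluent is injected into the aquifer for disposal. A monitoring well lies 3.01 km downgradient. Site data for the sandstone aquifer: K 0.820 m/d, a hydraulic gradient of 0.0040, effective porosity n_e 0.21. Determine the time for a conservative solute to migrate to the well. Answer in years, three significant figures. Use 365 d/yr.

Darcy flux q = K·i = 0.820 × 0.0040 = 0.003280 m/d
v = Ki/n = 0.820·0.0040/0.21 = 0.01562 m/d
L = 3.01 km = 3010 m
t = L / v = 3010 / 0.01562 = 192700 d
   = 192700 / 365 = 528 yr

528 years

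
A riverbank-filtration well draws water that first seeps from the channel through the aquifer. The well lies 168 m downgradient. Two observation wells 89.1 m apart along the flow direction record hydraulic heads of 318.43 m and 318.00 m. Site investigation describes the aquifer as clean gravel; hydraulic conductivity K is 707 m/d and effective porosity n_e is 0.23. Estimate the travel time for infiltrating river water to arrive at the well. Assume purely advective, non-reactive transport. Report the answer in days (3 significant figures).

Hydraulic gradient i = (318.43 − 318.00) / 89.1 = 0.43 / 89.1 = 0.004826
Darcy flux q = K·i = 707 × 0.004826 = 3.412 m/d
v_s = q/n_e = 3.412/0.23 = 14.83 m/d
t = L / v = 168 / 14.83 = 11.32 d

11.3 days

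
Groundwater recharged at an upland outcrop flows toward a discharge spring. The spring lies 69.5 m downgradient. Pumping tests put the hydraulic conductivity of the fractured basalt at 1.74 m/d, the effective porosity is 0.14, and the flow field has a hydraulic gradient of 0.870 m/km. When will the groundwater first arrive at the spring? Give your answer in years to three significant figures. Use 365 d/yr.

Darcy flux q = K·i = 1.74 × 8.7e-4 = 0.001514 m/d
v_s = q/n_e = 0.001514/0.14 = 0.01081 m/d
t = L / v = 69.5 / 0.01081 = 6428 d
   = 6428 / 365 = 17.6 yr

17.6 years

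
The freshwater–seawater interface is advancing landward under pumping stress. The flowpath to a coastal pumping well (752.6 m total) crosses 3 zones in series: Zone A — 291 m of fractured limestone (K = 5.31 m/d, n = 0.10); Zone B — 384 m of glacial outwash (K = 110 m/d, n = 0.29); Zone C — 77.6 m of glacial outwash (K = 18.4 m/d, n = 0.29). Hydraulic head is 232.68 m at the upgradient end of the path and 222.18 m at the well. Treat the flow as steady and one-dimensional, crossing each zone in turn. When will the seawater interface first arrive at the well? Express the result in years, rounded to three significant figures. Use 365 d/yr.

2.66 years

Total head drop ΔH = 232.68 − 222.18 = 10.50 m
Continuity: the same q passes through each zone, so ΔH = q·Σ(L_j/K_j) — the zones act as resistances in series.
Σ(L/K) = 291/5.31 + 384/110 + 77.6/18.4 = 54.80 + 3.491 + 4.217 = 62.51 d
q = ΔH / Σ(L/K) = 10.50 / 62.51 = 0.1680 m/d (same in every zone)
Zone A: v = q/n = 0.1680/0.10 = 1.680 m/d → t_A = 291/1.680 = 173.2 d
Zone B: v = q/n = 0.1680/0.29 = 0.5792 m/d → t_B = 384/0.5792 = 663.0 d
Zone C: v = q/n = 0.1680/0.29 = 0.5792 m/d → t_C = 77.6/0.5792 = 134.0 d
Total t = 173.2 + 663.0 + 134.0 = 970.2 d
   = 970.2 / 365 = 2.66 yr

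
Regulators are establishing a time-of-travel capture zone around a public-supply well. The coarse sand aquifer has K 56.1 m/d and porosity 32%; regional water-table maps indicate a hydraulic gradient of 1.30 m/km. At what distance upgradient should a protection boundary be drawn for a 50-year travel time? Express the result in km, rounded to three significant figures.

Darcy flux q = K·i = 56.1 × 0.0013 = 0.07293 m/d
Average linear velocity = 0.07293 / 0.32 = 0.2279 m/d
T = 50 yr × 365 = 18250 d
L = v × T = 0.2279 × 18250 = 4159 m
   = 4.16 km

4.16 km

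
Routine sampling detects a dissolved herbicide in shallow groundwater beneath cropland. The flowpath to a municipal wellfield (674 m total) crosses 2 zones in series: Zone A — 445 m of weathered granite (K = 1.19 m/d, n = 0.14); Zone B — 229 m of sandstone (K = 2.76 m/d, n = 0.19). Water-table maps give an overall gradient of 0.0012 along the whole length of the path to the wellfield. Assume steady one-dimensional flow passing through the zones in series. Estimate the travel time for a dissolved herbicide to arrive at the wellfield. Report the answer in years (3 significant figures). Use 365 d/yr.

Steady 1-D flow in series ⇒ the Darcy flux q is identical in every zone and the zone head losses add (resistances L/K in series).
Σ(L/K) = 445/1.19 + 229/2.76 = 373.9 + 82.97 = 456.9 d
K_eq = L_total / Σ(L/K) = 674 / 456.9 = 1.475 m/d
q = K_eq · i = 1.475 × 0.0012 = 0.001770 m/d (same in every zone)
Zone A: v = q/n = 0.001770/0.14 = 0.01264 m/d → t_A = 445/0.01264 = 35200 d
Zone B: v = q/n = 0.001770/0.19 = 0.009316 m/d → t_B = 229/0.009316 = 24580 d
Total t = 35200 + 24580 = 59780 d
   = 59780 / 365 = 164 yr

164 years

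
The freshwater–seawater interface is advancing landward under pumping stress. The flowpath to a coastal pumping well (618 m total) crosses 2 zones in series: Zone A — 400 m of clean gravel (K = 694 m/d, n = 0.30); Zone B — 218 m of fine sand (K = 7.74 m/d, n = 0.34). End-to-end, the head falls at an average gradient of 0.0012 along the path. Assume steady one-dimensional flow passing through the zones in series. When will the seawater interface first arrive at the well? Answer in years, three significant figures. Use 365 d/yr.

For zones in series the flux q is common to all zones; the equivalent conductivity is the harmonic (thickness-weighted) mean, K_eq = L_total / Σ(L_j/K_j).
Σ(L/K) = 400/694 + 218/7.74 = 0.5764 + 28.17 = 28.74 d
K_eq = L_total / Σ(L/K) = 618 / 28.74 = 21.50 m/d
q = K_eq · i = 21.50 × 0.0012 = 0.02580 m/d (same in every zone)
Zone A: v = q/n = 0.02580/0.30 = 0.08601 m/d → t_A = 400/0.08601 = 4651 d
Zone B: v = q/n = 0.02580/0.34 = 0.07589 m/d → t_B = 218/0.07589 = 2873 d
Total t = 4651 + 2873 = 7523 d
   = 7523 / 365 = 20.6 yr

20.6 years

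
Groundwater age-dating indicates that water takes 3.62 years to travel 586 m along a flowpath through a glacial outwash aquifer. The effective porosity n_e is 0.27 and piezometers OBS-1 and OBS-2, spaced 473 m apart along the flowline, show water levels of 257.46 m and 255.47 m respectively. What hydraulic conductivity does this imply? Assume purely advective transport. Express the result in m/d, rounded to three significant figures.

28.5 m/d

Hydraulic gradient i = (257.46 − 255.47) / 473 = 1.99 / 473 = 0.004207
t = 3.62 years = 1321 d
v = L / t = 586 / 1321 = 0.4435 m/d
K = v · n / i = 0.4435 × 0.27 / 0.004207 = 28.5 m/d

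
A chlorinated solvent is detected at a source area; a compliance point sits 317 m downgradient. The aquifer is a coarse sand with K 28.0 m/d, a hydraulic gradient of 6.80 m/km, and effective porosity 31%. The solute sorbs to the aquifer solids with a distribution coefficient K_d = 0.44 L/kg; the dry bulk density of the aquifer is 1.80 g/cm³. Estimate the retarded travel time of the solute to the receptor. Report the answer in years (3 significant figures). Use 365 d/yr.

5.03 years

Specific discharge q = 28.0 × 0.0068 = 0.1904 m/d
v_s = q/n_e = 0.1904/0.31 = 0.6142 m/d
Retardation R = 1 + ρ_b·K_d/n = 1 + 1.80×0.44/0.31 = 3.555
Contaminant velocity v_c = v/R = 0.6142/3.555 = 0.1728 m/d
t = L/v_c = 317/0.1728 = 1835 d
   = 1835/365 = 5.03 yr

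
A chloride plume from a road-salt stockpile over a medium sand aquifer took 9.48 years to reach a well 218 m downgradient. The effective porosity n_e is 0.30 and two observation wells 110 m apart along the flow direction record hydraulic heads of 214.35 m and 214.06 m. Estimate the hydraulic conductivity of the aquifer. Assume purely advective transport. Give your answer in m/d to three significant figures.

7.17 m/d

Hydraulic gradient i = (214.35 − 214.06) / 110 = 0.29 / 110 = 0.002636
t = 9.48 years = 3460 d
v = L / t = 218 / 3460 = 0.06300 m/d
K = v · n / i = 0.06300 × 0.30 / 0.002636 = 7.17 m/d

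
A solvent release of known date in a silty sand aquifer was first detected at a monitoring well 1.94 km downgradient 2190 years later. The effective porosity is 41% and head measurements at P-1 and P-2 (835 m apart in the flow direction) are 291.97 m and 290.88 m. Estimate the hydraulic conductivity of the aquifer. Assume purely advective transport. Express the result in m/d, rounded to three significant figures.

Hydraulic gradient i = (291.97 − 290.88) / 835 = 1.09 / 835 = 0.001305
t = 2190 years = 799400 d
L = 1.94 km = 1940 m
v = L / t = 1940 / 799400 = 0.002427 m/d
K = v · n / i = 0.002427 × 0.41 / 0.001305 = 0.762 m/d

0.762 m/d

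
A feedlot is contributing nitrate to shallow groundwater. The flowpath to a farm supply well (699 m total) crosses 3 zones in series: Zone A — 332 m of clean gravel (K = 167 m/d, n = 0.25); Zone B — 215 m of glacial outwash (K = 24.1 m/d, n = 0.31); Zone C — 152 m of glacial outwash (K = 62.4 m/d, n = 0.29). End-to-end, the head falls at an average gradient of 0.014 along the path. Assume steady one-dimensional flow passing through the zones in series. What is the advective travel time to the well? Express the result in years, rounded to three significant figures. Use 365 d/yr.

0.724 years

Steady 1-D flow in series ⇒ the Darcy flux q is identical in every zone and the zone head losses add (resistances L/K in series).
Σ(L/K) = 332/167 + 215/24.1 + 152/62.4 = 1.988 + 8.921 + 2.436 = 13.35 d
K_eq = L_total / Σ(L/K) = 699 / 13.35 = 52.38 m/d
q = K_eq · i = 52.38 × 0.014 = 0.7333 m/d (same in every zone)
Zone A: v = q/n = 0.7333/0.25 = 2.933 m/d → t_A = 332/2.933 = 113.2 d
Zone B: v = q/n = 0.7333/0.31 = 2.365 m/d → t_B = 215/2.365 = 90.89 d
Zone C: v = q/n = 0.7333/0.29 = 2.529 m/d → t_C = 152/2.529 = 60.11 d
Total t = 113.2 + 90.89 + 60.11 = 264.2 d
   = 264.2 / 365 = 0.724 yr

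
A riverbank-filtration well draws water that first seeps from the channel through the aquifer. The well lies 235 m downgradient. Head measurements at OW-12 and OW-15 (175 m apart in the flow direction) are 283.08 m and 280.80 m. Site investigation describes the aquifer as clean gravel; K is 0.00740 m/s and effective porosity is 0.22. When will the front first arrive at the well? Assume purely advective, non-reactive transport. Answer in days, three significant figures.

6.21 days

Hydraulic gradient i = (283.08 − 280.80) / 175 = 2.28 / 175 = 0.01303
K = 0.00740 m/s × 86400 s/d = 639.4 m/d
Specific discharge q = 639.4 × 0.01303 = 8.330 m/d
v_s = q/n_e = 8.330/0.22 = 37.86 m/d
t = L / v = 235 / 37.86 = 6.207 d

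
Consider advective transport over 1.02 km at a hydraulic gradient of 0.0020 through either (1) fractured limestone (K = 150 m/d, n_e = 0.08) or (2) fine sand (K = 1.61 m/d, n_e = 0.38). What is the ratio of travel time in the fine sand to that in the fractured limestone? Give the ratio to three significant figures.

Unit 1 (fractured limestone): v = 150×0.0020/0.08 = 3.750 m/d, t = 1020/3.750 = 272.0 d
Unit 2 (fine sand): v = 1.61×0.0020/0.38 = 0.008474 m/d, t = 1020/0.008474 = 120400 d
t(fine sand) / t(fractured limestone) = 120400/272.0 = 443

443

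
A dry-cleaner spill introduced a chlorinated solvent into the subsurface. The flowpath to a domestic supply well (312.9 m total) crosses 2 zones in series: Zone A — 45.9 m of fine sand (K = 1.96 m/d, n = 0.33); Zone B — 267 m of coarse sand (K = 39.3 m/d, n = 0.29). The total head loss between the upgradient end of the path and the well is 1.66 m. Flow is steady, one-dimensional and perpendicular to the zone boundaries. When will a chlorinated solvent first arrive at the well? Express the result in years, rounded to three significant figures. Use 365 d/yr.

4.62 years

Continuity: the same q passes through each zone, so ΔH = q·Σ(L_j/K_j) — the zones act as resistances in series.
Σ(L/K) = 45.9/1.96 + 267/39.3 = 23.42 + 6.794 = 30.21 d
q = ΔH / Σ(L/K) = 1.66 / 30.21 = 0.05494 m/d (same in every zone)
Zone A: v = q/n = 0.05494/0.33 = 0.1665 m/d → t_A = 45.9/0.1665 = 275.7 d
Zone B: v = q/n = 0.05494/0.29 = 0.1895 m/d → t_B = 267/0.1895 = 1409 d
Total t = 275.7 + 1409 = 1685 d
   = 1685 / 365 = 4.62 yr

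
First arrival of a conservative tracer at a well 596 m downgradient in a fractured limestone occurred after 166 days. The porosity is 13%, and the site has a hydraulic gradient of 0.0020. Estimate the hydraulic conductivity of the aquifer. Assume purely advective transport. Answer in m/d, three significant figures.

233 m/d

v = L / t = 596 / 166 = 3.590 m/d
K = v · n / i = 3.590 × 0.13 / 0.0020 = 233 m/d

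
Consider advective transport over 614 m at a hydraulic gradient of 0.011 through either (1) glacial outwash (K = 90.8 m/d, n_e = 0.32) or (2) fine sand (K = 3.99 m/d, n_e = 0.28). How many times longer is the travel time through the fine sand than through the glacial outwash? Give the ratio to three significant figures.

19.9

Unit 1 (glacial outwash): v = 90.8×0.011/0.32 = 3.121 m/d, t = 614/3.121 = 196.7 d
Unit 2 (fine sand): v = 3.99×0.011/0.28 = 0.1567 m/d, t = 614/0.1567 = 3917 d
t(fine sand) / t(glacial outwash) = 3917/196.7 = 19.9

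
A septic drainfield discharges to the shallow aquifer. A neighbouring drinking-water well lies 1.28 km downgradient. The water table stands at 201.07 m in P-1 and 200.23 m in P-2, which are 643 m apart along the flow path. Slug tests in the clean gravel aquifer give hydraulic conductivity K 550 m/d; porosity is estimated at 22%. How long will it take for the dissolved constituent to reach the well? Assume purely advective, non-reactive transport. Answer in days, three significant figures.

392 days

Hydraulic gradient i = (201.07 − 200.23) / 643 = 0.84 / 643 = 0.001306
q = Ki = 550 × 0.001306 = 0.7185 m/d
Average linear velocity = 0.7185 / 0.22 = 3.266 m/d
L = 1.28 km = 1280 m
t = L / v = 1280 / 3.266 = 391.9 d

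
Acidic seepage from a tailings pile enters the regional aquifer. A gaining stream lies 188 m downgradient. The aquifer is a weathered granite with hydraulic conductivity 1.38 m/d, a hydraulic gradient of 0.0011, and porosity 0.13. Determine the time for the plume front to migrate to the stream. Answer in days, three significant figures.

Darcy flux q = K·i = 1.38 × 0.0011 = 0.001518 m/d
Seepage velocity v = q / n = 0.001518 / 0.13 = 0.01168 m/d
t = L / v = 188 / 0.01168 = 16100 d

16100 days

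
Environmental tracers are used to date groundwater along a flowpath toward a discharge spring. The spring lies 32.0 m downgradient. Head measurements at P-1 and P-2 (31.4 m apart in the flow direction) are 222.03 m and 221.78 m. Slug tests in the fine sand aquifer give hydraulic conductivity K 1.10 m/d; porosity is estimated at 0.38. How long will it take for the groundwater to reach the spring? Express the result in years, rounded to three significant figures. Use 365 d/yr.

3.80 years

Hydraulic gradient i = (222.03 − 221.78) / 31.4 = 0.25 / 31.4 = 0.007962
Specific discharge q = 1.10 × 0.007962 = 0.008758 m/d
v_s = q/n_e = 0.008758/0.38 = 0.02305 m/d
t = L / v = 32.0 / 0.02305 = 1388 d
   = 1388 / 365 = 3.80 yr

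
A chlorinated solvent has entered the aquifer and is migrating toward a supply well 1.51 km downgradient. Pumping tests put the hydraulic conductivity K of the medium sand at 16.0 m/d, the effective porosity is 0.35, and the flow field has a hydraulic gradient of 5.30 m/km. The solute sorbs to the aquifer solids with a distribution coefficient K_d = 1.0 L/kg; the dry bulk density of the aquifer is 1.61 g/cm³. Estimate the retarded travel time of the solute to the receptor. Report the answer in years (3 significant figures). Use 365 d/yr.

q = Ki = 16.0 × 0.0053 = 0.08480 m/d
v = Ki/n = 16.0·0.0053/0.35 = 0.2423 m/d
Retardation R = 1 + ρ_b·K_d/n = 1 + 1.61×1.0/0.35 = 5.600
Contaminant velocity v_c = v/R = 0.2423/5.600 = 0.04327 m/d
L = 1.51 km = 1510 m
t = L/v_c = 1510/0.04327 = 34900 d
   = 34900/365 = 95.6 yr

95.6 years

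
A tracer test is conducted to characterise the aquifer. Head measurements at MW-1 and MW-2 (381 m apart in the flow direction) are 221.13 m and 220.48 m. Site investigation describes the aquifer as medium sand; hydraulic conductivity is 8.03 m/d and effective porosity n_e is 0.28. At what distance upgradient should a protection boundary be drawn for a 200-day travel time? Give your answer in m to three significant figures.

Hydraulic gradient i = (221.13 − 220.48) / 381 = 0.65 / 381 = 0.001706
Darcy flux q = K·i = 8.03 × 0.001706 = 0.01370 m/d
Average linear velocity = 0.01370 / 0.28 = 0.04893 m/d
L = v × T = 0.04893 × 200 = 9.785 m

9.79 m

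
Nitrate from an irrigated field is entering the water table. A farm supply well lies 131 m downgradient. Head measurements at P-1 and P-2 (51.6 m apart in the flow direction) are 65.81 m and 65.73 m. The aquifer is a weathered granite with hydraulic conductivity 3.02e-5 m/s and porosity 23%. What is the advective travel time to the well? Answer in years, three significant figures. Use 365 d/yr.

20.4 years

Hydraulic gradient i = (65.81 − 65.73) / 51.6 = 0.08 / 51.6 = 0.001550
K = 3.02e-5 m/s × 86400 s/d = 2.609 m/d
q = Ki = 2.609 × 0.001550 = 0.004045 m/d
Average linear velocity = 0.004045 / 0.23 = 0.01759 m/d
t = L / v = 131 / 0.01759 = 7448 d
   = 7448 / 365 = 20.4 yr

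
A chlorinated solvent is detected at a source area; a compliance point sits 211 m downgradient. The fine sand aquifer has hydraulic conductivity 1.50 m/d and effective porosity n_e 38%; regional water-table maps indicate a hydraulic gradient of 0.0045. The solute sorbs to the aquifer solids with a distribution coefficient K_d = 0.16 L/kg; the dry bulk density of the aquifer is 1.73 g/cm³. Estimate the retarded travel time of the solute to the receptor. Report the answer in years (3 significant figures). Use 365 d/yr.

56.2 years

q = Ki = 1.50 × 0.0045 = 0.006750 m/d
v = Ki/n = 1.50·0.0045/0.38 = 0.01776 m/d
Retardation R = 1 + ρ_b·K_d/n = 1 + 1.73×0.16/0.38 = 1.728
Contaminant velocity v_c = v/R = 0.01776/1.728 = 0.01028 m/d
t = L/v_c = 211/0.01028 = 20530 d
   = 20530/365 = 56.2 yr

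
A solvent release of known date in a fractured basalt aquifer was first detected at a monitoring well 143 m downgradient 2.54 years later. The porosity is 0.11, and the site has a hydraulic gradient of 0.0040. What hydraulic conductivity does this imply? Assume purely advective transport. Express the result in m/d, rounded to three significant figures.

t = 2.54 years = 927.1 d
v = L / t = 143 / 927.1 = 0.1542 m/d
K = v · n / i = 0.1542 × 0.11 / 0.0040 = 4.24 m/d

4.24 m/d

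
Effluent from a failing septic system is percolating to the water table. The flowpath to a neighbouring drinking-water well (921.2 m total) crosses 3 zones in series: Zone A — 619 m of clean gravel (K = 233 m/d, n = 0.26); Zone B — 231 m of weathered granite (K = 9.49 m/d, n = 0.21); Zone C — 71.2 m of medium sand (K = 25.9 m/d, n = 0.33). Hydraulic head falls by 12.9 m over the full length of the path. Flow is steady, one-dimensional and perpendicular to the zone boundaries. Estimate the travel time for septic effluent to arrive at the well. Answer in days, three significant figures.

Steady 1-D flow in series ⇒ the Darcy flux q is identical in every zone and the zone head losses add (resistances L/K in series).
Σ(L/K) = 619/233 + 231/9.49 + 71.2/25.9 = 2.657 + 24.34 + 2.749 = 29.75 d
q = ΔH / Σ(L/K) = 12.9 / 29.75 = 0.4337 m/d (same in every zone)
Zone A: v = q/n = 0.4337/0.26 = 1.668 m/d → t_A = 619/1.668 = 371.1 d
Zone B: v = q/n = 0.4337/0.21 = 2.065 m/d → t_B = 231/2.065 = 111.9 d
Zone C: v = q/n = 0.4337/0.33 = 1.314 m/d → t_C = 71.2/1.314 = 54.18 d
Total t = 371.1 + 111.9 + 54.18 = 537.2 d

537 days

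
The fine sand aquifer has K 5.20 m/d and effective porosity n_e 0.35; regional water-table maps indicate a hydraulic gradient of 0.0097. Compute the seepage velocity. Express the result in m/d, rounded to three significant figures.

0.144 m/d

Darcy flux q = K·i = 5.20 × 0.0097 = 0.05044 m/d
v = Ki/n = 5.20·0.0097/0.35 = 0.1441 m/d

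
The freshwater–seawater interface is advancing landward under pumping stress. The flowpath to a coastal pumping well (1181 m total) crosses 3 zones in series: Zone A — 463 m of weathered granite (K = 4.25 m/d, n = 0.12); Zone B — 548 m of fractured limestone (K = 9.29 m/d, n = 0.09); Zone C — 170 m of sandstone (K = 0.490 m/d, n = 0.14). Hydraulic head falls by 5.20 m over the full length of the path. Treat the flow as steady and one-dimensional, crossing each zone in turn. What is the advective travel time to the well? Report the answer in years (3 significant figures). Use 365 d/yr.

Continuity: the same q passes through each zone, so ΔH = q·Σ(L_j/K_j) — the zones act as resistances in series.
Σ(L/K) = 463/4.25 + 548/9.29 + 170/0.490 = 108.9 + 58.99 + 346.9 = 514.9 d
q = ΔH / Σ(L/K) = 5.20 / 514.9 = 0.01010 m/d (same in every zone)
Zone A: v = q/n = 0.01010/0.12 = 0.08416 m/d → t_A = 463/0.08416 = 5501 d
Zone B: v = q/n = 0.01010/0.09 = 0.1122 m/d → t_B = 548/0.1122 = 4883 d
Zone C: v = q/n = 0.01010/0.14 = 0.07214 m/d → t_C = 170/0.07214 = 2357 d
Total t = 5501 + 4883 + 2357 = 12740 d
   = 12740 / 365 = 34.9 yr

34.9 years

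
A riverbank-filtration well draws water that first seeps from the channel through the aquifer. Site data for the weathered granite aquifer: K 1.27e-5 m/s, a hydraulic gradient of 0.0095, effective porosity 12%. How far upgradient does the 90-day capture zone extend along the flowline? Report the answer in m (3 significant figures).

7.82 m

K = 1.27e-5 m/s × 86400 s/d = 1.097 m/d
Specific discharge q = 1.097 × 0.0095 = 0.01042 m/d
v_s = q/n_e = 0.01042/0.12 = 0.08687 m/d
L = v × T = 0.08687 × 90 = 7.818 m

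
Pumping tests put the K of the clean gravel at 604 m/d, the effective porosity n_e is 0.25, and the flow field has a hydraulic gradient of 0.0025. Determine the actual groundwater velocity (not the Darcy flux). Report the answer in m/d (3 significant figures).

Darcy flux q = K·i = 604 × 0.0025 = 1.510 m/d
Seepage velocity v = q / n = 1.510 / 0.25 = 6.040 m/d

6.04 m/d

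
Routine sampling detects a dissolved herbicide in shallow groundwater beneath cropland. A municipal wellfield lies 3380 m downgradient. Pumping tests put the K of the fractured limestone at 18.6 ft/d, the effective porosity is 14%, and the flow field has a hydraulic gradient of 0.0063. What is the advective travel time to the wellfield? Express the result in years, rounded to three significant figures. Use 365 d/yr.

K = 18.6 ft/d × 0.3048 = 5.669 m/d
Specific discharge q = 5.669 × 0.0063 = 0.03572 m/d
v_s = q/n_e = 0.03572/0.14 = 0.2551 m/d
t = L / v = 3380 / 0.2551 = 13250 d
   = 13250 / 365 = 36.3 yr

36.3 years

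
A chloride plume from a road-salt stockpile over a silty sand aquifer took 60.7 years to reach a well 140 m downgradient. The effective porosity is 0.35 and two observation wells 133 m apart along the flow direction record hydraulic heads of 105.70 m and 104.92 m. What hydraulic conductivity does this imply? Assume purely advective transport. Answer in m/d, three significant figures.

Hydraulic gradient i = (105.70 − 104.92) / 133 = 0.78 / 133 = 0.005865
t = 60.7 years = 22160 d
v = L / t = 140 / 22160 = 0.006319 m/d
K = v · n / i = 0.006319 × 0.35 / 0.005865 = 0.377 m/d

0.377 m/d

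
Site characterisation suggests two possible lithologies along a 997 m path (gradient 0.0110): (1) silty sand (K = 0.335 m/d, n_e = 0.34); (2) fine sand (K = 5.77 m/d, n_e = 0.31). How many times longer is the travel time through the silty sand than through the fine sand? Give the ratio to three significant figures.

18.9

Unit 1 (silty sand): v = 0.335×0.011/0.34 = 0.01084 m/d, t = 997/0.01084 = 91990 d
Unit 2 (fine sand): v = 5.77×0.011/0.31 = 0.2047 m/d, t = 997/0.2047 = 4870 d
t(silty sand) / t(fine sand) = 91990/4870 = 18.9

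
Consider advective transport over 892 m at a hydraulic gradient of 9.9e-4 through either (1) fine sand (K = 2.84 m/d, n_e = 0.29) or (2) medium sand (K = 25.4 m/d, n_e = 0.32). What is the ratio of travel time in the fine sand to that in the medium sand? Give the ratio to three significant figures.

8.11

Unit 1 (fine sand): v = 2.84×9.9e-4/0.29 = 0.009695 m/d, t = 892/0.009695 = 92000 d
Unit 2 (medium sand): v = 25.4×9.9e-4/0.32 = 0.07858 m/d, t = 892/0.07858 = 11350 d
t(fine sand) / t(medium sand) = 92000/11350 = 8.11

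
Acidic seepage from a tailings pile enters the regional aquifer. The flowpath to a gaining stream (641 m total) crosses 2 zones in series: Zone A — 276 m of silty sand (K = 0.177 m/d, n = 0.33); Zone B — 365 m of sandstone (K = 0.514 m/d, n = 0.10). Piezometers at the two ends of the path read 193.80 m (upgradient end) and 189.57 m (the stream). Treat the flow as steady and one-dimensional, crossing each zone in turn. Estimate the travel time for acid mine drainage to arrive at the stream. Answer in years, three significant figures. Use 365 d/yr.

188 years

Total head drop ΔH = 193.80 − 189.57 = 4.23 m
Steady 1-D flow in series ⇒ the Darcy flux q is identical in every zone and the zone head losses add (resistances L/K in series).
Σ(L/K) = 276/0.177 + 365/0.514 = 1559 + 710.1 = 2269 d
q = ΔH / Σ(L/K) = 4.23 / 2269 = 0.001864 m/d (same in every zone)
Zone A: v = q/n = 0.001864/0.33 = 0.005648 m/d → t_A = 276/0.005648 = 48870 d
Zone B: v = q/n = 0.001864/0.10 = 0.01864 m/d → t_B = 365/0.01864 = 19580 d
Total t = 48870 + 19580 = 68450 d
   = 68450 / 365 = 188 yr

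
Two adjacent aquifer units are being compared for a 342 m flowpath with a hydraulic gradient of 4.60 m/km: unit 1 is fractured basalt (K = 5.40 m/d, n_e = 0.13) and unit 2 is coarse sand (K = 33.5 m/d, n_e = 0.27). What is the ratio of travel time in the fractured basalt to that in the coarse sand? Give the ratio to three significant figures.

2.99

Unit 1 (fractured basalt): v = 5.40×0.0046/0.13 = 0.1911 m/d, t = 342/0.1911 = 1790 d
Unit 2 (coarse sand): v = 33.5×0.0046/0.27 = 0.5707 m/d, t = 342/0.5707 = 599.2 d
t(fractured basalt) / t(coarse sand) = 1790/599.2 = 2.99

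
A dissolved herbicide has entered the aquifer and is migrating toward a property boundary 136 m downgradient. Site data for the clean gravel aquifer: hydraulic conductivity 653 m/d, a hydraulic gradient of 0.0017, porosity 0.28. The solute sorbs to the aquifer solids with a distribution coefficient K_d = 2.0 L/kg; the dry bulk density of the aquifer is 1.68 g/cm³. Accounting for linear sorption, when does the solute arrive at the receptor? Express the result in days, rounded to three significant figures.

Specific discharge q = 653 × 0.0017 = 1.110 m/d
v_s = q/n_e = 1.110/0.28 = 3.965 m/d
Retardation R = 1 + ρ_b·K_d/n = 1 + 1.68×2.0/0.28 = 13.00
Contaminant velocity v_c = v/R = 3.965/13.00 = 0.3050 m/d
t = L/v_c = 136/0.3050 = 445.9 d

446 days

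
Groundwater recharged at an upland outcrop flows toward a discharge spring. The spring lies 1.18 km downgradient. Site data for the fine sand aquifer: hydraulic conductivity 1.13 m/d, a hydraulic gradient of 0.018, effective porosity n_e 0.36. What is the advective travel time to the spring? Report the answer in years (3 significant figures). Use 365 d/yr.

57.2 years

Specific discharge q = 1.13 × 0.018 = 0.02034 m/d
Average linear velocity = 0.02034 / 0.36 = 0.05650 m/d
L = 1.18 km = 1180 m
t = L / v = 1180 / 0.05650 = 20880 d
   = 20880 / 365 = 57.2 yr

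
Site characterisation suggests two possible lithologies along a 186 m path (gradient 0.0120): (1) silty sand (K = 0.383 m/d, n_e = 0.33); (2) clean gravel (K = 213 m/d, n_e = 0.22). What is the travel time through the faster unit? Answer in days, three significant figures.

Unit 1 (silty sand): v = 0.383×0.012/0.33 = 0.01393 m/d, t = 186/0.01393 = 13360 d
Unit 2 (clean gravel): v = 213×0.012/0.22 = 11.62 m/d, t = 186/11.62 = 16.01 d
Faster unit: t = 16.0 d

16.0 days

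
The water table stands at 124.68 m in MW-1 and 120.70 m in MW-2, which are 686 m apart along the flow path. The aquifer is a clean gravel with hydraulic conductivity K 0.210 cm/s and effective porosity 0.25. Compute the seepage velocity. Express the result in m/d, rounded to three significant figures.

Hydraulic gradient i = (124.68 − 120.70) / 686 = 3.98 / 686 = 0.005802
K = 0.210 cm/s × 864 = 181.4 m/d
Darcy flux q = K·i = 181.4 × 0.005802 = 1.053 m/d
Average linear velocity = 1.053 / 0.25 = 4.211 m/d

4.21 m/d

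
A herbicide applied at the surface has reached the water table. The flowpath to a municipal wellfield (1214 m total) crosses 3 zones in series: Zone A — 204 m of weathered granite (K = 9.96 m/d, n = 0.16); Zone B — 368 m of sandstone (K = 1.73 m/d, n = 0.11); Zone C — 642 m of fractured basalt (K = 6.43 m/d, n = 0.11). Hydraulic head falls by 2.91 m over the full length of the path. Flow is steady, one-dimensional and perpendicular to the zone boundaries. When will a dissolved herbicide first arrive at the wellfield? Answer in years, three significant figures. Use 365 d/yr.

45.1 years

Continuity: the same q passes through each zone, so ΔH = q·Σ(L_j/K_j) — the zones act as resistances in series.
Σ(L/K) = 204/9.96 + 368/1.73 + 642/6.43 = 20.48 + 212.7 + 99.84 = 333.0 d
q = ΔH / Σ(L/K) = 2.91 / 333.0 = 0.008738 m/d (same in every zone)
Zone A: v = q/n = 0.008738/0.16 = 0.05461 m/d → t_A = 204/0.05461 = 3736 d
Zone B: v = q/n = 0.008738/0.11 = 0.07943 m/d → t_B = 368/0.07943 = 4633 d
Zone C: v = q/n = 0.008738/0.11 = 0.07943 m/d → t_C = 642/0.07943 = 8082 d
Total t = 3736 + 4633 + 8082 = 16450 d
   = 16450 / 365 = 45.1 yr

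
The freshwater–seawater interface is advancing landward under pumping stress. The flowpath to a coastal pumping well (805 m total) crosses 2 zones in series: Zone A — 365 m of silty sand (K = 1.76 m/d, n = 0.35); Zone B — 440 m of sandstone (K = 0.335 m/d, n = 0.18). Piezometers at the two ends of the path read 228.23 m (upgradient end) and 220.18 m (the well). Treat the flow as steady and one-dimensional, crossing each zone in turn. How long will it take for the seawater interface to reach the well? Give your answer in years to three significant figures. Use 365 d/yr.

107 years

Total head drop ΔH = 228.23 − 220.18 = 8.05 m
Continuity: the same q passes through each zone, so ΔH = q·Σ(L_j/K_j) — the zones act as resistances in series.
Σ(L/K) = 365/1.76 + 440/0.335 = 207.4 + 1313 = 1521 d
q = ΔH / Σ(L/K) = 8.05 / 1521 = 0.005293 m/d (same in every zone)
Zone A: v = q/n = 0.005293/0.35 = 0.01512 m/d → t_A = 365/0.01512 = 24130 d
Zone B: v = q/n = 0.005293/0.18 = 0.02941 m/d → t_B = 440/0.02941 = 14960 d
Total t = 24130 + 14960 = 39100 d
   = 39100 / 365 = 107 yr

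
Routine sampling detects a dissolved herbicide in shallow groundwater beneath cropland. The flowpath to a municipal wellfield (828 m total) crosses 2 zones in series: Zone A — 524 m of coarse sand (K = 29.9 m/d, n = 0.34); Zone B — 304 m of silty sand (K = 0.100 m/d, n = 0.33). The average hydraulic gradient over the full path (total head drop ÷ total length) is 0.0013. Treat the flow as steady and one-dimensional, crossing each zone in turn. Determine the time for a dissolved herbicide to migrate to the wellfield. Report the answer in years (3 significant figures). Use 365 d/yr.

For zones in series the flux q is common to all zones; the equivalent conductivity is the harmonic (thickness-weighted) mean, K_eq = L_total / Σ(L_j/K_j).
Σ(L/K) = 524/29.9 + 304/0.100 = 17.53 + 3040 = 3058 d
K_eq = L_total / Σ(L/K) = 828 / 3058 = 0.2708 m/d
q = K_eq · i = 0.2708 × 0.0013 = 3.520e-4 m/d (same in every zone)
Zone A: v = q/n = 3.520e-4/0.34 = 0.001035 m/d → t_A = 524/0.001035 = 506100 d
Zone B: v = q/n = 3.520e-4/0.33 = 0.001067 m/d → t_B = 304/0.001067 = 285000 d
Total t = 506100 + 285000 = 791000 d
   = 791000 / 365 = 2170 yr

2170 years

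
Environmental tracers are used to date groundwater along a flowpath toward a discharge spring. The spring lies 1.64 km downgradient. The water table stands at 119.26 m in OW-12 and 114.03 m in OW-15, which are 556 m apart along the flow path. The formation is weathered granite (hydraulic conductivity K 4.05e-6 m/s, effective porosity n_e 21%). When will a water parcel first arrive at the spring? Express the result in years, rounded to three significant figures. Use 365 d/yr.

Hydraulic gradient i = (119.26 − 114.03) / 556 = 5.23 / 556 = 0.009406
K = 4.05e-6 m/s × 86400 s/d = 0.3499 m/d
q = Ki = 0.3499 × 0.009406 = 0.003292 m/d
Average linear velocity = 0.003292 / 0.21 = 0.01567 m/d
L = 1.64 km = 1640 m
t = L / v = 1640 / 0.01567 = 104600 d
   = 104600 / 365 = 287 yr

287 years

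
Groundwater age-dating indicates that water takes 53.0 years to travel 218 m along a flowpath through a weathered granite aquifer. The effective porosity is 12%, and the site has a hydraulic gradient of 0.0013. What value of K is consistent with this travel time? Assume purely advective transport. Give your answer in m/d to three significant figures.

1.04 m/d

t = 53.0 years = 19350 d
v = L / t = 218 / 19350 = 0.01127 m/d
K = v · n / i = 0.01127 × 0.12 / 0.0013 = 1.04 m/d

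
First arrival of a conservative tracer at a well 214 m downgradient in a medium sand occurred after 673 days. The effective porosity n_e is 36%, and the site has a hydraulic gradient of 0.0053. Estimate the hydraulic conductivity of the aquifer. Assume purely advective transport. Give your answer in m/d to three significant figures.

21.6 m/d

v = L / t = 214 / 673 = 0.3180 m/d
K = v · n / i = 0.3180 × 0.36 / 0.0053 = 21.6 m/d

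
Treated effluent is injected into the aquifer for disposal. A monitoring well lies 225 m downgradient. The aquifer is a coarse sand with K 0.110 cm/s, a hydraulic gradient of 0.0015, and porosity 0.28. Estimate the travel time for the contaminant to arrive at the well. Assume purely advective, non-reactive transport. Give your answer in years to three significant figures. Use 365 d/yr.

1.21 years

K = 0.110 cm/s × 864 = 95.04 m/d
Specific discharge q = 95.04 × 0.0015 = 0.1426 m/d
v_s = q/n_e = 0.1426/0.28 = 0.5091 m/d
t = L / v = 225 / 0.5091 = 441.9 d
   = 441.9 / 365 = 1.21 yr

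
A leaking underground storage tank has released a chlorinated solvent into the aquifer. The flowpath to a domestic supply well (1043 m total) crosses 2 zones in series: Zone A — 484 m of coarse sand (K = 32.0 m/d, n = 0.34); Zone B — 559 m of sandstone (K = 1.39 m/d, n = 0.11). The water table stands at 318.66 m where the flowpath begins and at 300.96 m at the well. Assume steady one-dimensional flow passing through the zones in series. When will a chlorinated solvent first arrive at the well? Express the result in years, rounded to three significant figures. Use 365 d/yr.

14.6 years

Total head drop ΔH = 318.66 − 300.96 = 17.70 m
Continuity: the same q passes through each zone, so ΔH = q·Σ(L_j/K_j) — the zones act as resistances in series.
Σ(L/K) = 484/32.0 + 559/1.39 = 15.13 + 402.2 = 417.3 d
q = ΔH / Σ(L/K) = 17.70 / 417.3 = 0.04242 m/d (same in every zone)
Zone A: v = q/n = 0.04242/0.34 = 0.1248 m/d → t_A = 484/0.1248 = 3880 d
Zone B: v = q/n = 0.04242/0.11 = 0.3856 m/d → t_B = 559/0.3856 = 1450 d
Total t = 3880 + 1450 = 5329 d
   = 5329 / 365 = 14.6 yr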